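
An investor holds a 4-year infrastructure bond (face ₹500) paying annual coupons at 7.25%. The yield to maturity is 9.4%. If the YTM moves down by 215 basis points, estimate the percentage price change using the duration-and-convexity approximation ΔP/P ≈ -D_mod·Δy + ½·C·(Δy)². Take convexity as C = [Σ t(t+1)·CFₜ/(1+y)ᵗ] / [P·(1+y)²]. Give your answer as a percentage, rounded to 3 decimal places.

With y = 0.094:
  t   CF        PV=CF/(1+0.094)^t    t·PV        t(t+1)·PV
  1        36.25        33.1353        33.1353          66.2706
  2        36.25        30.2882        60.5764         181.7292
  3        36.25        27.6857        83.0572         332.2288
  4       536.25       374.3674     1,497.4696       7,487.3479
  Σ                    465.4766     1,674.2385       8,067.5764
P = 465.4766; D_Mac = 3.59683 yrs; D_mod = 3.28778 yrs; C = 14.48140.
Duration effect: -3.28778 × (-0.0215) = +0.070687
Convexity effect: 0.5 × 14.48140 × (-0.0215)² = +0.0033470
ΔP/P ≈ +0.070687 + 0.0033470 = +0.074034 = +7.4034%.

+7.403%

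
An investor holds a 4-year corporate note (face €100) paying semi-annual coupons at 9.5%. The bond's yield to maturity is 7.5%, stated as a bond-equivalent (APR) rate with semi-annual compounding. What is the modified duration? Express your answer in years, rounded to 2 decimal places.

Periodic yield y = 0.0375. First find Macaulay duration:
  t   CF        PV=CF/(1+0.0375)^t    t·PV
  1         4.75         4.5783         4.5783
  2         4.75         4.4128         8.8257
  3         4.75         4.2533        12.7600
  4         4.75         4.0996        16.3984
  5         4.75         3.9514        19.7571
  6         4.75         3.8086        22.8516
  7         4.75         3.6709        25.6966
  8       104.75        78.0278       624.2222
  Σ                    106.8028       735.0897
P = 106.8028; Macaulay duration = 735.0897 / 106.8028 = 6.88268 half-year periods = 3.44134 years.
Modified duration = D_Mac / (1 + y) = 3.44134 / 1.0375 = 3.31696 years.

3.32 years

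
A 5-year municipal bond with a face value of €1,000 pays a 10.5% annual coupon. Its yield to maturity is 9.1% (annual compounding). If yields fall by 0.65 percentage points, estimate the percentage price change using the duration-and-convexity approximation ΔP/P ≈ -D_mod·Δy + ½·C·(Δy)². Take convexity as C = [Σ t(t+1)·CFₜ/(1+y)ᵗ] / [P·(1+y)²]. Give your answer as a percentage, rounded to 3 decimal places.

With y = 0.091:
  t   CF        PV=CF/(1+0.091)^t    t·PV        t(t+1)·PV
  1       105.00        96.2420        96.2420         192.4840
  2       105.00        88.2145       176.4289         529.2868
  3       105.00        80.8565       242.5696         970.2782
  4       105.00        74.1123       296.4492       1,482.2460
  5     1,105.00       714.8889     3,574.4443      21,446.6656
  Σ                  1,054.3141     4,386.1339      24,620.9606
P = 1,054.3141; D_Mac = 4.16018 yrs; D_mod = 3.81318 yrs; C = 19.61939.
Duration effect: -3.81318 × (-0.0065) = +0.024786
Convexity effect: 0.5 × 19.61939 × (-0.0065)² = +0.0004145
ΔP/P ≈ +0.024786 + 0.0004145 = +0.025200 = +2.5200%.

+2.520%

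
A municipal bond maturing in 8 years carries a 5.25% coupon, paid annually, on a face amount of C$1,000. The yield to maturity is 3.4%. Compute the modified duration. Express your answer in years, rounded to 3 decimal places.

6.595 years

Periodic yield y = 0.034. First find Macaulay duration:
  t   CF        PV=CF/(1+0.034)^t    t·PV
  1        52.50        50.7737        50.7737
  2        52.50        49.1042        98.2083
  3        52.50        47.4895       142.4685
  4        52.50        45.9280       183.7118
  5        52.50        44.4178       222.0888
  6        52.50        42.9572       257.7433
  7        52.50        41.5447       290.8128
  8     1,052.50       805.4856     6,443.8850
  Σ                  1,127.7006     7,689.6922
P = 1,127.7006; Macaulay duration = 7,689.6922 / 1,127.7006 = 6.81891 years.
Modified duration = D_Mac / (1 + y) = 6.81891 / 1.034 = 6.59469 years.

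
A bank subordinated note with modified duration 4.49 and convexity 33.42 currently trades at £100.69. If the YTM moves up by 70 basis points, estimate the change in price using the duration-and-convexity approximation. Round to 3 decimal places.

Duration effect: -D_mod·Δy = -4.49 × (+0.007) = -0.031430
Convexity effect: ½·C·(Δy)² = 0.5 × 33.42 × (0.007)² = +0.00081879
ΔP/P ≈ -0.031430 + 0.00081879 = -0.03061121
ΔP ≈ 100.69 × (-0.03061121) = -3.0822427349.

-£3.082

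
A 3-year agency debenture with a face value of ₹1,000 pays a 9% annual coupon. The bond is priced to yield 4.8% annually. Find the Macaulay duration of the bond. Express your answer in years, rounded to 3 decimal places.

Periodic yield y = 0.048. Discount each cash flow and weight by its year:
  t   CF        PV=CF/(1+0.048)^t    t·PV
  1        90.00        85.8779        85.8779
  2        90.00        81.9445       163.8891
  3     1,090.00       946.9840     2,840.9521
  Σ                  1,114.8064     3,090.7190
Price P = Σ PV = 1,114.8064.
Macaulay duration = Σ(t·PV) / P = 3,090.7190 / 1,114.8064 = 2.77243 years.

2.772 years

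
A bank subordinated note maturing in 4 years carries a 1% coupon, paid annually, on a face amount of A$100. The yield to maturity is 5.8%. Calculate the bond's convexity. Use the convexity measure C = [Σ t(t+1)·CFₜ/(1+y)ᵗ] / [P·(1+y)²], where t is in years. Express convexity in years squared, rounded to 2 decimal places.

17.48

With y = 0.058:
  t   CF        PV=CF/(1+0.058)^t    t·PV        t(t+1)·PV
  1         1.00         0.9452         0.9452           1.8904
  2         1.00         0.8934         1.7867           5.3602
  3         1.00         0.8444         2.5332          10.1327
  4       101.00        80.6081       322.4324       1,612.1621
  Σ                     83.2910       327.6975       1,629.5453
P = 83.2910.
Convexity = Σ t(t+1)·PV / [P·(1+y)²] = 1,629.5453 / (83.2910 × 1.119364) = 17.47821.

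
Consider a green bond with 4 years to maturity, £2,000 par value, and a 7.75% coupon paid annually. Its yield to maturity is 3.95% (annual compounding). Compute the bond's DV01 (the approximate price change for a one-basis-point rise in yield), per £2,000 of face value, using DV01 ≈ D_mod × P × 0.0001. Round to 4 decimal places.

Periodic yield y = 0.0395.
  t   CF        PV=CF/(1+0.0395)^t    t·PV
  1       155.00       149.1101       149.1101
  2       155.00       143.4441       286.8882
  3       155.00       137.9934       413.9801
  4     2,155.00     1,845.6498     7,382.5992
  Σ                  2,276.1974     8,232.5777
P = 2,276.1974; D_Mac = 3.61681 yrs; D_mod = 3.47938 yrs.
DV01 ≈ 3.47938 × 2,276.1974 × 0.0001 = 0.791975.

£0.7920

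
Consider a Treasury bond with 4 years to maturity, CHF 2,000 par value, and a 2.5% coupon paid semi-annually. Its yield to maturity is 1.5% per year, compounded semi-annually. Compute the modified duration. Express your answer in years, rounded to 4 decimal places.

3.8067 years

Periodic yield y = 0.0075. First find Macaulay duration:
  t   CF        PV=CF/(1+0.0075)^t    t·PV
  1        25.00        24.8139        24.8139
  2        25.00        24.6292        49.2584
  3        25.00        24.4458        73.3375
  4        25.00        24.2639        97.0554
  5        25.00        24.0832       120.4162
  6        25.00        23.9040       143.4237
  7        25.00        23.7260       166.0820
  8     2,025.00     1,907.5002    15,260.0015
  Σ                  2,077.3661    15,934.3885
P = 2,077.3661; Macaulay duration = 15,934.3885 / 2,077.3661 = 7.67048 half-year periods = 3.83524 years.
Modified duration = D_Mac / (1 + y) = 3.83524 / 1.0075 = 3.80669 years.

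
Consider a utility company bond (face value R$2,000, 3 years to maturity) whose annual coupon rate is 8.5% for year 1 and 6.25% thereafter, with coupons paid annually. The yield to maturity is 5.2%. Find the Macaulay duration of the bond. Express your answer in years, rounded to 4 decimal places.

Periodic yield y = 0.052. Discount each cash flow and weight by its year:
  t   CF        PV=CF/(1+0.052)^t    t·PV
  1       170.00       161.5970       161.5970
  2       125.00       112.9480       225.8960
  3     2,125.00     1,825.2053     5,475.6158
  Σ                  2,099.7502     5,863.1088
Price P = Σ PV = 2,099.7502.
Macaulay duration = Σ(t·PV) / P = 5,863.1088 / 2,099.7502 = 2.79229 years.

2.7923 years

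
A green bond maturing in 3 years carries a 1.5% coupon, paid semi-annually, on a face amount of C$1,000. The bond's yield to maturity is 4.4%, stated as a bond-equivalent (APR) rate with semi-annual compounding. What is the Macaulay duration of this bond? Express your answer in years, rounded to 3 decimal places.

2.942 years

Periodic yield y = 0.022. Discount each cash flow and weight by its period:
  t   CF        PV=CF/(1+0.022)^t    t·PV
  1         7.50         7.3386         7.3386
  2         7.50         7.1806        14.3612
  3         7.50         7.0260        21.0780
  4         7.50         6.8748        27.4990
  5         7.50         6.7268        33.6339
  6     1,007.50       884.1779     5,305.0677
  Σ                    919.3246     5,408.9783
Price P = Σ PV = 919.3246.
Macaulay duration = Σ(t·PV) / P = 5,408.9783 / 919.3246 = 5.88364 half-year periods.
In years: 5.88364 / 2 = 2.94182 years.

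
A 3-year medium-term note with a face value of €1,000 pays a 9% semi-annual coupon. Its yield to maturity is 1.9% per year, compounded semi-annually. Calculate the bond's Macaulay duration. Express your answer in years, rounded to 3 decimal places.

2.726 years

Periodic yield y = 0.0095. Discount each cash flow and weight by its period:
  t   CF        PV=CF/(1+0.0095)^t    t·PV
  1        45.00        44.5765        44.5765
  2        45.00        44.1570        88.3141
  3        45.00        43.7415       131.2245
  4        45.00        43.3299       173.3194
  5        45.00        42.9221       214.6105
  6     1,045.00       987.3664     5,924.1985
  Σ                  1,206.0934     6,576.2434
Price P = Σ PV = 1,206.0934.
Macaulay duration = Σ(t·PV) / P = 6,576.2434 / 1,206.0934 = 5.45252 half-year periods.
In years: 5.45252 / 2 = 2.72626 years.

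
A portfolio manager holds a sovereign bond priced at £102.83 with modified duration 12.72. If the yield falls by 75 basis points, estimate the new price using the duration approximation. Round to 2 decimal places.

£112.64

Duration approximation: ΔP/P ≈ -D_mod · Δy = -12.72 × (-0.0075) = +0.095400.
New price ≈ 102.83 × (1 + 0.095400) = 112.639982.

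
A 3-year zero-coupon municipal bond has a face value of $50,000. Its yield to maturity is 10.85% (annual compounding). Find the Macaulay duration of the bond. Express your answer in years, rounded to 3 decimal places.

3.000 years

A zero-coupon bond has a single cash flow at maturity, so its Macaulay duration equals its maturity: 3 years.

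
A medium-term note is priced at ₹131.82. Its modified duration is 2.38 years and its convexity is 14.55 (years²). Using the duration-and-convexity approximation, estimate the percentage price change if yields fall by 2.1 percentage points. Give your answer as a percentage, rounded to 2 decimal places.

Duration effect: -D_mod·Δy = -2.38 × (-0.021) = +0.049980
Convexity effect: ½·C·(Δy)² = 0.5 × 14.55 × (-0.021)² = +0.003208275
ΔP/P ≈ +0.049980 + 0.003208275 = +0.053188275
= +5.3188275%.

+5.32%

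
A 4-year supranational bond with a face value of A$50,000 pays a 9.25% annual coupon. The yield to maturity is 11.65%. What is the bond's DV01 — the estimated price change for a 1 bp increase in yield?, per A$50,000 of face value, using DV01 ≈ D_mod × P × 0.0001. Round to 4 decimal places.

A$14.5223

Periodic yield y = 0.1165.
  t   CF        PV=CF/(1+0.1165)^t    t·PV
  1     4,625.00     4,142.4093     4,142.4093
  2     4,625.00     3,710.1740     7,420.3481
  3     4,625.00     3,323.0399     9,969.1197
  4    54,625.00    35,152.5262   140,610.1047
  Σ                 46,328.1494   162,141.9818
P = 46,328.1494; D_Mac = 3.49986 yrs; D_mod = 3.13467 yrs.
DV01 ≈ 3.13467 × 46,328.1494 × 0.0001 = 14.522345.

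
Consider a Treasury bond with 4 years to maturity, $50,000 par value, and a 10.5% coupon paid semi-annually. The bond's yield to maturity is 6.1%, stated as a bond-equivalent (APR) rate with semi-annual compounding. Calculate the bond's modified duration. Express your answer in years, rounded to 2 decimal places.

Periodic yield y = 0.0305. First find Macaulay duration:
  t   CF        PV=CF/(1+0.0305)^t    t·PV
  1     2,625.00     2,547.3071     2,547.3071
  2     2,625.00     2,471.9138     4,943.8275
  3     2,625.00     2,398.7518     7,196.2555
  4     2,625.00     2,327.7553     9,311.0212
  5     2,625.00     2,258.8601    11,294.3003
  6     2,625.00     2,192.0039    13,152.0237
  7     2,625.00     2,127.1266    14,889.8861
  8    52,625.00    41,381.6821   331,053.4567
  Σ                 57,705.4007   394,388.0781
P = 57,705.4007; Macaulay duration = 394,388.0781 / 57,705.4007 = 6.83451 half-year periods = 3.41725 years.
Modified duration = D_Mac / (1 + y) = 3.41725 / 1.0305 = 3.31611 years.

3.32 years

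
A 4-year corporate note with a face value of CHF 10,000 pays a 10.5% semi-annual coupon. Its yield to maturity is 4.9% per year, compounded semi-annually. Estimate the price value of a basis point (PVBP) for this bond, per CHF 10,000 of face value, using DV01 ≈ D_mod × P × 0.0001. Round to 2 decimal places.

CHF 4.02

Periodic yield y = 0.0245.
  t   CF        PV=CF/(1+0.0245)^t    t·PV
  1       525.00       512.4451       512.4451
  2       525.00       500.1904     1,000.3809
  3       525.00       488.2288     1,464.6865
  4       525.00       476.5533     1,906.2131
  5       525.00       465.1569     2,325.7846
  6       525.00       454.0331     2,724.1987
  7       525.00       443.1753     3,102.2272
  8    10,525.00     8,672.1424    69,377.1395
  Σ                 12,011.9254    82,413.0755
P = 12,011.9254; D_Mac = 6.86094 half-year periods = 3.43047 yrs; D_mod = 3.34843 yrs.
DV01 ≈ 3.34843 × 12,011.9254 × 0.0001 = 4.022112.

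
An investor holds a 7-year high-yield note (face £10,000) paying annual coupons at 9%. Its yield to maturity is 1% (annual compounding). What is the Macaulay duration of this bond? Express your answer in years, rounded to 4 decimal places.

Periodic yield y = 0.01. Discount each cash flow and weight by its year:
  t   CF        PV=CF/(1+0.01)^t    t·PV
  1       900.00       891.0891       891.0891
  2       900.00       882.2664     1,764.5329
  3       900.00       873.5311     2,620.5934
  4       900.00       864.8823     3,459.5292
  5       900.00       856.3191     4,281.5956
  6       900.00       847.8407     5,087.0443
  7    10,900.00    10,166.6268    71,166.3876
  Σ                 15,382.5556    89,270.7721
Price P = Σ PV = 15,382.5556.
Macaulay duration = Σ(t·PV) / P = 89,270.7721 / 15,382.5556 = 5.80338 years.

5.8034 years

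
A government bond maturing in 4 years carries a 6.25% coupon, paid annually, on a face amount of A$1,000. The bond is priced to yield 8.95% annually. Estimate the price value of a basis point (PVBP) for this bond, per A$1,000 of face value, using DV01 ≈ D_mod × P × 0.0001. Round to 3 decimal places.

Periodic yield y = 0.0895.
  t   CF        PV=CF/(1+0.0895)^t    t·PV
  1        62.50        57.3658        57.3658
  2        62.50        52.6533       105.3066
  3        62.50        48.3279       144.9838
  4     1,062.50       754.0845     3,016.3379
  Σ                    912.4315     3,323.9941
P = 912.4315; D_Mac = 3.64301 yrs; D_mod = 3.34374 yrs.
DV01 ≈ 3.34374 × 912.4315 × 0.0001 = 0.305094.

A$0.305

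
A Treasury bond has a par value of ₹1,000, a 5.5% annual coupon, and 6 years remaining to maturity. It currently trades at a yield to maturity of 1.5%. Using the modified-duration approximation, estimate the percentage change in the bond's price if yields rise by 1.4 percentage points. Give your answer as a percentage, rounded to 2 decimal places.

-7.38%

Periodic yield y = 0.015. Modified duration first:
  t   CF        PV=CF/(1+0.015)^t    t·PV
  1        55.00        54.1872        54.1872
  2        55.00        53.3864       106.7728
  3        55.00        52.5974       157.7923
  4        55.00        51.8201       207.2805
  5        55.00        51.0543       255.2716
  6     1,055.00       964.8420     5,789.0521
  Σ                  1,227.8875     6,570.3565
P = 1,227.8875; D_Mac = 5.35094 yrs; D_mod = 5.35094/(1+0.015) = 5.27187 yrs.
ΔP/P ≈ -D_mod · Δy = -5.27187 × (+0.014) = -0.073806 = -7.3806%.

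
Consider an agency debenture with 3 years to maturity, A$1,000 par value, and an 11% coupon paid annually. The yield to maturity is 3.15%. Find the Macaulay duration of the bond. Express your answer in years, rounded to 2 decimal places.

Periodic yield y = 0.0315. Discount each cash flow and weight by its year:
  t   CF        PV=CF/(1+0.0315)^t    t·PV
  1       110.00       106.6408       106.6408
  2       110.00       103.3842       206.7684
  3     1,110.00     1,011.3821     3,034.1464
  Σ                  1,221.4072     3,347.5557
Price P = Σ PV = 1,221.4072.
Macaulay duration = Σ(t·PV) / P = 3,347.5557 / 1,221.4072 = 2.74074 years.

2.74 years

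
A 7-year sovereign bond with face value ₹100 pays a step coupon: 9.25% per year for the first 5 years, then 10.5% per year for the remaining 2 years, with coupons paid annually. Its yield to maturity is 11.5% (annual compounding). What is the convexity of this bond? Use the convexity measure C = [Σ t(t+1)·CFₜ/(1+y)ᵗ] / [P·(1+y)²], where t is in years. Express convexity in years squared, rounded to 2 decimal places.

With y = 0.115:
  t   CF        PV=CF/(1+0.115)^t    t·PV        t(t+1)·PV
  1         9.25         8.2960         8.2960          16.5919
  2         9.25         7.4403        14.8807          44.6420
  3         9.25         6.6729        20.0188          80.0753
  4         9.25         5.9847        23.9388         119.6940
  5         9.25         5.3674        26.8372         161.0233
  6        10.50         5.4644        32.7862         229.5035
  7       110.50        51.5749       361.0241       2,888.1931
  Σ                     90.8006       487.7818       3,539.7231
P = 90.8006.
Convexity = Σ t(t+1)·PV / [P·(1+y)²] = 3,539.7231 / (90.8006 × 1.243225) = 31.35673.

31.36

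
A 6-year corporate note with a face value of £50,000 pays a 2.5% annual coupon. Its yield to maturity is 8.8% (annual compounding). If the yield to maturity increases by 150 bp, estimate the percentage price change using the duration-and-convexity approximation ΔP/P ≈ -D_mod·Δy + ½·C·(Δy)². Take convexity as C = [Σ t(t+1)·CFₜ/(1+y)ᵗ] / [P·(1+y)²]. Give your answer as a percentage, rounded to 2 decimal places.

With y = 0.088:
  t   CF        PV=CF/(1+0.088)^t    t·PV        t(t+1)·PV
  1     1,250.00     1,148.8971     1,148.8971       2,297.7941
  2     1,250.00     1,055.9716     2,111.9431       6,335.8294
  3     1,250.00       970.5621     2,911.6863      11,646.7452
  4     1,250.00       892.0608     3,568.2430      17,841.2150
  5     1,250.00       819.9088     4,099.5439      24,597.2633
  6    51,250.00    30,897.2977   185,383.7863   1,297,686.5039
  Σ                 35,784.6980   199,224.0996   1,360,405.3509
P = 35,784.6980; D_Mac = 5.56730 yrs; D_mod = 5.11700 yrs; C = 32.11539.
Duration effect: -5.11700 × (+0.015) = -0.076755
Convexity effect: 0.5 × 32.11539 × (0.015)² = +0.0036130
ΔP/P ≈ -0.076755 + 0.0036130 = -0.073142 = -7.3142%.

-7.31%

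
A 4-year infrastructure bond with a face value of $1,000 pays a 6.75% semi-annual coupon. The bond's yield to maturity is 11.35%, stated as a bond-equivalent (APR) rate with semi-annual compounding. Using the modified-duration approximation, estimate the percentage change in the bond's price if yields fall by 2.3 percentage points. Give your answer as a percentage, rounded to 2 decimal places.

Periodic yield y = 0.05675. Modified duration first:
  t   CF        PV=CF/(1+0.05675)^t    t·PV
  1        33.75        31.9375        31.9375
  2        33.75        30.2224        60.4448
  3        33.75        28.5994        85.7982
  4        33.75        27.0635       108.2542
  5        33.75        25.6102       128.0509
  6        33.75        24.2348       145.4091
  7        33.75        22.9334       160.5336
  8     1,033.75       664.7180     5,317.7444
  Σ                    855.3194     6,038.1727
P = 855.3194; D_Mac = 7.05955 half-year periods = 3.52978 yrs; D_mod = 3.52978/(1+0.05675) = 3.34022 yrs.
ΔP/P ≈ -D_mod · Δy = -3.34022 × (-0.023) = +0.076825 = +7.6825%.

+7.68%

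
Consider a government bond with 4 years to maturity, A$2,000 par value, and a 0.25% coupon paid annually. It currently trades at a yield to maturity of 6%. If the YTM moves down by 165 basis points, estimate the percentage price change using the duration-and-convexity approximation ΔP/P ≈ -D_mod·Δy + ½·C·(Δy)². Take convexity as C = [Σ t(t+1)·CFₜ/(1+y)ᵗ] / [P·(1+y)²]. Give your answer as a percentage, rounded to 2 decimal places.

With y = 0.06:
  t   CF        PV=CF/(1+0.06)^t    t·PV        t(t+1)·PV
  1         5.00         4.7170         4.7170           9.4340
  2         5.00         4.4500         8.9000          26.6999
  3         5.00         4.1981        12.5943          50.3772
  4     2,005.00     1,588.1478     6,352.5912      31,762.9559
  Σ                  1,601.5129     6,378.8024      31,849.4669
P = 1,601.5129; D_Mac = 3.98299 yrs; D_mod = 3.75753 yrs; C = 17.69946.
Duration effect: -3.75753 × (-0.0165) = +0.061999
Convexity effect: 0.5 × 17.69946 × (-0.0165)² = +0.0024093
ΔP/P ≈ +0.061999 + 0.0024093 = +0.064409 = +6.4409%.

+6.44%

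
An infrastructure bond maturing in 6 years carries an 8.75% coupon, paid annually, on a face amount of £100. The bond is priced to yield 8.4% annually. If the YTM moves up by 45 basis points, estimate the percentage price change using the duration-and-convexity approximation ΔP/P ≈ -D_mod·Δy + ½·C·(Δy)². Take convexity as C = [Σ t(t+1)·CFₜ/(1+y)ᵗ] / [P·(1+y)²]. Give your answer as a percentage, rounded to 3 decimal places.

With y = 0.084:
  t   CF        PV=CF/(1+0.084)^t    t·PV        t(t+1)·PV
  1         8.75         8.0720         8.0720          16.1439
  2         8.75         7.4465        14.8929          44.6787
  3         8.75         6.8694        20.6083          82.4331
  4         8.75         6.3371        25.3484         126.7421
  5         8.75         5.8460        29.2302         175.3811
  6       108.75        67.0276       402.1655       2,815.1586
  Σ                    101.5986       500.3173       3,260.5375
P = 101.5986; D_Mac = 4.92445 yrs; D_mod = 4.54285 yrs; C = 27.31134.
Duration effect: -4.54285 × (+0.0045) = -0.020443
Convexity effect: 0.5 × 27.31134 × (0.0045)² = +0.0002765
ΔP/P ≈ -0.020443 + 0.0002765 = -0.020166 = -2.0166%.

-2.017%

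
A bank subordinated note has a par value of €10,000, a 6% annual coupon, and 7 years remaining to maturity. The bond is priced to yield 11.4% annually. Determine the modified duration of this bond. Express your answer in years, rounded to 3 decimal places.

Periodic yield y = 0.114. First find Macaulay duration:
  t   CF        PV=CF/(1+0.114)^t    t·PV
  1       600.00       538.5996       538.5996
  2       600.00       483.4826       966.9652
  3       600.00       434.0059     1,302.0178
  4       600.00       389.5924     1,558.3696
  5       600.00       349.7239     1,748.6194
  6       600.00       313.9353     1,883.6116
  7    10,600.00     4,978.6263    34,850.3841
  Σ                  7,487.9661    42,848.5675
P = 7,487.9661; Macaulay duration = 42,848.5675 / 7,487.9661 = 5.72232 years.
Modified duration = D_Mac / (1 + y) = 5.72232 / 1.114 = 5.13674 years.

5.137 years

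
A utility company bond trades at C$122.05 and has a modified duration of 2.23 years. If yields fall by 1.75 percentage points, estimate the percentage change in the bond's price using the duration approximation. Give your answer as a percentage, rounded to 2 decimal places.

+3.90%

Duration approximation: ΔP/P ≈ -D_mod · Δy = -2.23 × (-0.0175) = +0.039025.
As a percentage: +3.9025%.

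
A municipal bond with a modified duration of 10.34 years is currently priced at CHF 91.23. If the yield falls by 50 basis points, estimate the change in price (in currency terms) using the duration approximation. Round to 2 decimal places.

+CHF 4.72

Duration approximation: ΔP/P ≈ -D_mod · Δy = -10.34 × (-0.005) = +0.051700.
ΔP ≈ 91.23 × (+0.051700) = +4.716591.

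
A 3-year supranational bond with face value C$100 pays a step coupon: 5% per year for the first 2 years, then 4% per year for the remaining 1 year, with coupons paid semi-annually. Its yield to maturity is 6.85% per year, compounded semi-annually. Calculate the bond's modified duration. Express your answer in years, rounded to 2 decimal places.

2.72 years

Periodic yield y = 0.03425. First find Macaulay duration:
  t   CF        PV=CF/(1+0.03425)^t    t·PV
  1         2.50         2.4172         2.4172
  2         2.50         2.3372         4.6743
  3         2.50         2.2598         6.7793
  4         2.50         2.1849         8.7397
  5         2.00         1.6901         8.4503
  6       102.00        83.3388       500.0325
  Σ                     94.2279       531.0934
P = 94.2279; Macaulay duration = 531.0934 / 94.2279 = 5.63627 half-year periods = 2.81813 years.
Modified duration = D_Mac / (1 + y) = 2.81813 / 1.03425 = 2.72481 years.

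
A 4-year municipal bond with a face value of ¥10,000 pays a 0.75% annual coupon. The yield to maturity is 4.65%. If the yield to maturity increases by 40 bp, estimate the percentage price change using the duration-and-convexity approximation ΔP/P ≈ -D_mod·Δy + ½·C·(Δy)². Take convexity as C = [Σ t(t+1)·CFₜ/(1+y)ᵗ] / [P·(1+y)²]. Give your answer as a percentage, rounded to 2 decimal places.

-1.50%

With y = 0.0465:
  t   CF        PV=CF/(1+0.0465)^t    t·PV        t(t+1)·PV
  1        75.00        71.6675        71.6675         143.3349
  2        75.00        68.4830       136.9660         410.8980
  3        75.00        65.4400       196.3201         785.2805
  4    10,075.00     8,400.1709    33,600.6838     168,003.4189
  Σ                  8,605.7615    34,005.6374     169,342.9323
P = 8,605.7615; D_Mac = 3.95150 yrs; D_mod = 3.77592 yrs; C = 17.96798.
Duration effect: -3.77592 × (+0.004) = -0.015104
Convexity effect: 0.5 × 17.96798 × (0.004)² = +0.0001437
ΔP/P ≈ -0.015104 + 0.0001437 = -0.014960 = -1.4960%.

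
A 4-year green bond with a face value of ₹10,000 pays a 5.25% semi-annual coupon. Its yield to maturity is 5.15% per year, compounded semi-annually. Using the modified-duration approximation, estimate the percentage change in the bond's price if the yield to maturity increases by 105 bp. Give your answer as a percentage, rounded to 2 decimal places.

-3.75%

Periodic yield y = 0.02575. Modified duration first:
  t   CF        PV=CF/(1+0.02575)^t    t·PV
  1       262.50       255.9103       255.9103
  2       262.50       249.4860       498.9721
  3       262.50       243.2231       729.6692
  4       262.50       237.1173       948.4691
  5       262.50       231.1648     1,155.8239
  6       262.50       225.3617     1,352.1703
  7       262.50       219.7043     1,537.9304
  8    10,262.50     8,373.7688    66,990.1503
  Σ                 10,035.7363    73,469.0956
P = 10,035.7363; D_Mac = 7.32075 half-year periods = 3.66037 yrs; D_mod = 3.66037/(1+0.02575) = 3.56849 yrs.
ΔP/P ≈ -D_mod · Δy = -3.56849 × (+0.0105) = -0.037469 = -3.7469%.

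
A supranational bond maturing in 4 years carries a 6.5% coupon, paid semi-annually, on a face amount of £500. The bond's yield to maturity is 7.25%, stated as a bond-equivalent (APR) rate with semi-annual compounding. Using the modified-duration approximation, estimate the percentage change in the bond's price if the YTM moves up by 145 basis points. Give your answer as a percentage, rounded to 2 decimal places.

-5.01%

Periodic yield y = 0.03625. Modified duration first:
  t   CF        PV=CF/(1+0.03625)^t    t·PV
  1        16.25        15.6815        15.6815
  2        16.25        15.1330        30.2659
  3        16.25        14.6036        43.8108
  4        16.25        14.0927        56.3709
  5        16.25        13.5997        67.9987
  6        16.25        13.1240        78.7440
  7        16.25        12.6649        88.6543
  8       516.25       388.2788     3,106.2307
  Σ                    487.1783     3,487.7568
P = 487.1783; D_Mac = 7.15910 half-year periods = 3.57955 yrs; D_mod = 3.57955/(1+0.03625) = 3.45433 yrs.
ΔP/P ≈ -D_mod · Δy = -3.45433 × (+0.0145) = -0.050088 = -5.0088%.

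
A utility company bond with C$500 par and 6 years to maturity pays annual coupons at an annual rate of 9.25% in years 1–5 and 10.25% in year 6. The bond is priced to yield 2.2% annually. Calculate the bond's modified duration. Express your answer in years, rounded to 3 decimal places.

Periodic yield y = 0.022. First find Macaulay duration:
  t   CF        PV=CF/(1+0.022)^t    t·PV
  1        46.25        45.2544        45.2544
  2        46.25        44.2802        88.5605
  3        46.25        43.3270       129.9811
  4        46.25        42.3944       169.5775
  5        46.25        41.4818       207.4088
  6       551.25       483.7748     2,902.6487
  Σ                    700.5126     3,543.4310
P = 700.5126; Macaulay duration = 3,543.4310 / 700.5126 = 5.05834 years.
Modified duration = D_Mac / (1 + y) = 5.05834 / 1.022 = 4.94945 years.

4.949 years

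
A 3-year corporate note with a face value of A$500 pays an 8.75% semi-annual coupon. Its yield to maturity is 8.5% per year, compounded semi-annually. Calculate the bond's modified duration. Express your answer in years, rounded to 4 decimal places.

2.5935 years

Periodic yield y = 0.0425. First find Macaulay duration:
  t   CF        PV=CF/(1+0.0425)^t    t·PV
  1       21.875        20.9832        20.9832
  2       21.875        20.1278        40.2556
  3       21.875        19.3072        57.9217
  4       21.875        18.5201        74.0805
  5       21.875        17.7651        88.8255
  6      521.875       406.5464     2,439.2784
  Σ                    503.2498     2,721.3448
P = 503.2498; Macaulay duration = 2,721.3448 / 503.2498 = 5.40754 half-year periods = 2.70377 years.
Modified duration = D_Mac / (1 + y) = 2.70377 / 1.0425 = 2.59355 years.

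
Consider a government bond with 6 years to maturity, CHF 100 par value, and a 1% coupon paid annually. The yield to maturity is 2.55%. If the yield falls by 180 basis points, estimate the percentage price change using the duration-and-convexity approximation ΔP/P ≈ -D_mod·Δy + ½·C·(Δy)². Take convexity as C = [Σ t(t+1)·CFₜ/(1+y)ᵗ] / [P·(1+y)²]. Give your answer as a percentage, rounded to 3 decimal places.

With y = 0.0255:
  t   CF        PV=CF/(1+0.0255)^t    t·PV        t(t+1)·PV
  1         1.00         0.9751         0.9751           1.9503
  2         1.00         0.9509         1.9018           5.7053
  3         1.00         0.9272         2.7817          11.1269
  4         1.00         0.9042         3.6167          18.0837
  5         1.00         0.8817         4.4085          26.4511
  6       101.00        86.8375       521.0251       3,647.1756
  Σ                     91.4767       534.7090       3,710.4929
P = 91.4767; D_Mac = 5.84530 yrs; D_mod = 5.69996 yrs; C = 38.57003.
Duration effect: -5.69996 × (-0.018) = +0.102599
Convexity effect: 0.5 × 38.57003 × (-0.018)² = +0.0062483
ΔP/P ≈ +0.102599 + 0.0062483 = +0.108848 = +10.8848%.

+10.885%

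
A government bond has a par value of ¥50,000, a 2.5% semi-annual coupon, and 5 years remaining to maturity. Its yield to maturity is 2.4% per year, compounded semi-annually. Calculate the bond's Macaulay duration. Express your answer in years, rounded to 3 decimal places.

4.732 years

Periodic yield y = 0.012. Discount each cash flow and weight by its period:
  t   CF        PV=CF/(1+0.012)^t    t·PV
  1       625.00       617.5889       617.5889
  2       625.00       610.2657     1,220.5315
  3       625.00       603.0294     1,809.0882
  4       625.00       595.8788     2,383.5154
  5       625.00       588.8131     2,944.0654
  6       625.00       581.8311     3,490.9867
  7       625.00       574.9319     4,024.5235
  8       625.00       568.1146     4,544.9165
  9       625.00       561.3780     5,052.4022
  10   50,625.00    44,932.4305   449,324.3050
  Σ                 50,234.2621   475,411.9232
Price P = Σ PV = 50,234.2621.
Macaulay duration = Σ(t·PV) / P = 475,411.9232 / 50,234.2621 = 9.46390 half-year periods.
In years: 9.46390 / 2 = 4.73195 years.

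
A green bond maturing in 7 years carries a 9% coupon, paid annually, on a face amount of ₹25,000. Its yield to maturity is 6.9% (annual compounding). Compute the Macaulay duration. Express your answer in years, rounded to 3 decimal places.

Periodic yield y = 0.069. Discount each cash flow and weight by its year:
  t   CF        PV=CF/(1+0.069)^t    t·PV
  1     2,250.00     2,104.7708     2,104.7708
  2     2,250.00     1,968.9156     3,937.8313
  3     2,250.00     1,841.8294     5,525.4882
  4     2,250.00     1,722.9461     6,891.7845
  5     2,250.00     1,611.7363     8,058.6816
  6     2,250.00     1,507.7047     9,046.2282
  7    27,250.00    17,081.3649   119,569.5542
  Σ                 27,839.2679   155,134.3388
Price P = Σ PV = 27,839.2679.
Macaulay duration = Σ(t·PV) / P = 155,134.3388 / 27,839.2679 = 5.57250 years.

5.573 years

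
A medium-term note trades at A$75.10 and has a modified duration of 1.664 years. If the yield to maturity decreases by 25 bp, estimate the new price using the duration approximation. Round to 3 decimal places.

Duration approximation: ΔP/P ≈ -D_mod · Δy = -1.664 × (-0.0025) = +0.004160.
New price ≈ 75.10 × (1 + 0.004160) = 75.412416.

A$75.412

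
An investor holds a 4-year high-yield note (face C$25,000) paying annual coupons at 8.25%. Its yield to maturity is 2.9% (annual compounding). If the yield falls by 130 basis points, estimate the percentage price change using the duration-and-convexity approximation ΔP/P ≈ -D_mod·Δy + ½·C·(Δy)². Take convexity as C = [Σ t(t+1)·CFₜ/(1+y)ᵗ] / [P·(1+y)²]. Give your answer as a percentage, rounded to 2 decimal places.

With y = 0.029:
  t   CF        PV=CF/(1+0.029)^t    t·PV        t(t+1)·PV
  1     2,062.50     2,004.3732     2,004.3732       4,008.7464
  2     2,062.50     1,947.8845     3,895.7691      11,687.3072
  3     2,062.50     1,892.9879     5,678.9636      22,715.8545
  4    27,062.50    24,138.2852    96,553.1409     482,765.7044
  Σ                 29,983.5308   108,132.2467     521,177.6125
P = 29,983.5308; D_Mac = 3.60639 yrs; D_mod = 3.50475 yrs; C = 16.41618.
Duration effect: -3.50475 × (-0.013) = +0.045562
Convexity effect: 0.5 × 16.41618 × (-0.013)² = +0.0013872
ΔP/P ≈ +0.045562 + 0.0013872 = +0.046949 = +4.6949%.

+4.69%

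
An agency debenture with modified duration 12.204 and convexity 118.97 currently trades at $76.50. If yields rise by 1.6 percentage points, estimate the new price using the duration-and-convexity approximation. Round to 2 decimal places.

Duration effect: -D_mod·Δy = -12.204 × (+0.016) = -0.195264
Convexity effect: ½·C·(Δy)² = 0.5 × 118.97 × (0.016)² = +0.01522816
ΔP/P ≈ -0.195264 + 0.01522816 = -0.18003584
New price ≈ 76.50 × (1 - 0.18003584) = 62.72725824.

$62.73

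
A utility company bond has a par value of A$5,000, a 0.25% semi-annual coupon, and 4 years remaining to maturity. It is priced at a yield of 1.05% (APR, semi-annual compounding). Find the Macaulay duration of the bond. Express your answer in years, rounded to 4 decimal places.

Periodic yield y = 0.00525. Discount each cash flow and weight by its period:
  t   CF        PV=CF/(1+0.00525)^t    t·PV
  1         6.25         6.2174         6.2174
  2         6.25         6.1849        12.3698
  3         6.25         6.1526        18.4578
  4         6.25         6.1205        24.4818
  5         6.25         6.0885        30.4425
  6         6.25         6.0567        36.3402
  7         6.25         6.0251        42.1754
  8     5,006.25     4,800.8693    38,406.9541
  Σ                  4,843.7148    38,577.4388
Price P = Σ PV = 4,843.7148.
Macaulay duration = Σ(t·PV) / P = 38,577.4388 / 4,843.7148 = 7.96443 half-year periods.
In years: 7.96443 / 2 = 3.98222 years.

3.9822 years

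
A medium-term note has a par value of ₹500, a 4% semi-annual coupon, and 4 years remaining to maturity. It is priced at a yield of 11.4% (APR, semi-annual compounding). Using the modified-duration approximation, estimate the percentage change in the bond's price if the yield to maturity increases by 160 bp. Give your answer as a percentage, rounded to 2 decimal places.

-5.59%

Periodic yield y = 0.057. Modified duration first:
  t   CF        PV=CF/(1+0.057)^t    t·PV
  1        10.00         9.4607         9.4607
  2        10.00         8.9506        17.9011
  3        10.00         8.4679        25.4037
  4        10.00         8.0112        32.0450
  5        10.00         7.5792        37.8961
  6        10.00         7.1705        43.0231
  7        10.00         6.7838        47.4868
  8       510.00       327.3183     2,618.5463
  Σ                    383.7423     2,831.7629
P = 383.7423; D_Mac = 7.37933 half-year periods = 3.68967 yrs; D_mod = 3.68967/(1+0.057) = 3.49070 yrs.
ΔP/P ≈ -D_mod · Δy = -3.49070 × (+0.016) = -0.055851 = -5.5851%.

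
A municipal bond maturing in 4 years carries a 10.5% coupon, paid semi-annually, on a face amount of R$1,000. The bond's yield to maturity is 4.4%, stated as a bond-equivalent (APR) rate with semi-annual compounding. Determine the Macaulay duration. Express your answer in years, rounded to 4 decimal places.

3.4359 years

Periodic yield y = 0.022. Discount each cash flow and weight by its period:
  t   CF        PV=CF/(1+0.022)^t    t·PV
  1        52.50        51.3699        51.3699
  2        52.50        50.2641       100.5281
  3        52.50        49.1820       147.5461
  4        52.50        48.1233       192.4933
  5        52.50        47.0874       235.4371
  6        52.50        46.0738       276.4427
  7        52.50        45.0820       315.5739
  8     1,052.50       884.3312     7,074.6494
  Σ                  1,221.5137     8,394.0406
Price P = Σ PV = 1,221.5137.
Macaulay duration = Σ(t·PV) / P = 8,394.0406 / 1,221.5137 = 6.87184 half-year periods.
In years: 6.87184 / 2 = 3.43592 years.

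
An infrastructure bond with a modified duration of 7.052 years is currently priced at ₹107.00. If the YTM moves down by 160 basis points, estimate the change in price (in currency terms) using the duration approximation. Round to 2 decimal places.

Duration approximation: ΔP/P ≈ -D_mod · Δy = -7.052 × (-0.016) = +0.112832.
ΔP ≈ 107.00 × (+0.112832) = +12.073024.

+₹12.07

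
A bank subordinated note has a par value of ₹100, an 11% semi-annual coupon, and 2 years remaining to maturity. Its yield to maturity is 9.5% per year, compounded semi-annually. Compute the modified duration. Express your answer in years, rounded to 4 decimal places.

1.7672 years

Periodic yield y = 0.0475. First find Macaulay duration:
  t   CF        PV=CF/(1+0.0475)^t    t·PV
  1         5.50         5.2506         5.2506
  2         5.50         5.0125        10.0250
  3         5.50         4.7852        14.3556
  4       105.50        87.6267       350.5067
  Σ                    102.6750       380.1379
P = 102.6750; Macaulay duration = 380.1379 / 102.6750 = 3.70234 half-year periods = 1.85117 years.
Modified duration = D_Mac / (1 + y) = 1.85117 / 1.0475 = 1.76723 years.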